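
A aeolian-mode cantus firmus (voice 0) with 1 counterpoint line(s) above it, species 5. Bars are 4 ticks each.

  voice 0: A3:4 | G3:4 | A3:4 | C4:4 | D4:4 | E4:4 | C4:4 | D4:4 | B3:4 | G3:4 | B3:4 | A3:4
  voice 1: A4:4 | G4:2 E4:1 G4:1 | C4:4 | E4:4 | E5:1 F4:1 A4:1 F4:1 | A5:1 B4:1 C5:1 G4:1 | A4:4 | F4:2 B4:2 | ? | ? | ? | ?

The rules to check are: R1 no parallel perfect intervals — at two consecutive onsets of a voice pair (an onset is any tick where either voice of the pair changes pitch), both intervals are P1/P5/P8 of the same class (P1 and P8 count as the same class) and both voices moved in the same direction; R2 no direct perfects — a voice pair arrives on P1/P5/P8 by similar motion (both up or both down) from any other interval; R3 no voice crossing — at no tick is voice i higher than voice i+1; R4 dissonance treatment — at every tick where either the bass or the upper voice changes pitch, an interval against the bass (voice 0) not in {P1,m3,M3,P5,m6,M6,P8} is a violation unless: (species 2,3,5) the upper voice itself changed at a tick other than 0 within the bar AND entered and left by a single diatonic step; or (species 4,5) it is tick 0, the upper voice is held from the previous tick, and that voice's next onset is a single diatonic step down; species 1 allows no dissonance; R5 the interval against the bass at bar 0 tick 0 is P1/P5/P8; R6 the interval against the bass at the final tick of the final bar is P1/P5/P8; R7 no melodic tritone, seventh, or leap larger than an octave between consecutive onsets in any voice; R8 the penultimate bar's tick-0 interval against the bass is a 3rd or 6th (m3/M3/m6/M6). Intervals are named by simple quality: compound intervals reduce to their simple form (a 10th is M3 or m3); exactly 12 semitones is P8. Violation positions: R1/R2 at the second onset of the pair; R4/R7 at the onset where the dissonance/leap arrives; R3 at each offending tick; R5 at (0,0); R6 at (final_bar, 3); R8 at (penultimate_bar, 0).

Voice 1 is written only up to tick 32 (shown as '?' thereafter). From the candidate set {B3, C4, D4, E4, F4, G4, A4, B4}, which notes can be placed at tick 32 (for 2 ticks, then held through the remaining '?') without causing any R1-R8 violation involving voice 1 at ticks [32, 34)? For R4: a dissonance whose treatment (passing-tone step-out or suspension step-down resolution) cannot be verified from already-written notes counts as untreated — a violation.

B3: violates R2
C4: violates R4,R7
D4: legal
E4: violates R4
F4: violates R4,R7
G4: legal
A4: violates R4
B4: legal

{B4, D4, G4}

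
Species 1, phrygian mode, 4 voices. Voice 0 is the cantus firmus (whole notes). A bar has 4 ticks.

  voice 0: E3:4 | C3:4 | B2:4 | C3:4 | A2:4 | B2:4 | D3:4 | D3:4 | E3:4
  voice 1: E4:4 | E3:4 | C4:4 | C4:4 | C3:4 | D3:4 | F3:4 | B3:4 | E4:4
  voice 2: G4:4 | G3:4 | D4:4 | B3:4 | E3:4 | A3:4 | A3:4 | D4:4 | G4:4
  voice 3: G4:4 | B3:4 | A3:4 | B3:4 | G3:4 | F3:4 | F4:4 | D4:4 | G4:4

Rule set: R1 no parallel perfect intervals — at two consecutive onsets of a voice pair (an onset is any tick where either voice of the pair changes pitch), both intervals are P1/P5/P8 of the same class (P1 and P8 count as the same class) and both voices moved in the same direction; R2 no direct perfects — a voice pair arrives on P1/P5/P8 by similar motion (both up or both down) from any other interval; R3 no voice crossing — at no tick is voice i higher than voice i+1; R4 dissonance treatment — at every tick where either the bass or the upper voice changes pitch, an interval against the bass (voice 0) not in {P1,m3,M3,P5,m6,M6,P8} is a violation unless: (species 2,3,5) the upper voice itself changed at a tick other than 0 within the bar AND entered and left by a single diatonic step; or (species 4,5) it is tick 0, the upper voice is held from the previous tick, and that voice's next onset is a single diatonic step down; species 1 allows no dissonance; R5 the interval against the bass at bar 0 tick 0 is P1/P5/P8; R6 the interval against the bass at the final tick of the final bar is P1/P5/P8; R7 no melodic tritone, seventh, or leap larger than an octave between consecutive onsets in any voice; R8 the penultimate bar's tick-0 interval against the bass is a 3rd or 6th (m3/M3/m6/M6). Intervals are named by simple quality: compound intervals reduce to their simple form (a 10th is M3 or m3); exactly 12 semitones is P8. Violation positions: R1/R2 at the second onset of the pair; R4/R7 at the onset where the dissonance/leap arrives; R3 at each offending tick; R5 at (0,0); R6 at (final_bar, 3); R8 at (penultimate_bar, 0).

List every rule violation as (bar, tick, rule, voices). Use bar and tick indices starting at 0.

bar 0: v0=E3 v1=E4 v2=G4 v3=G4 downbeat m3
bar 1: v0=C3 v1=E3 v2=G3 v3=B3 downbeat M7
bar 2: v0=B2 v1=C4 v2=D4 v3=A3 downbeat m7
bar 3: v0=C3 v1=C4 v2=B3 v3=B3 downbeat M7
bar 4: v0=A2 v1=C3 v2=E3 v3=G3 downbeat m7
bar 5: v0=B2 v1=D3 v2=A3 v3=F3 downbeat TT
bar 6: v0=D3 v1=F3 v2=A3 v3=F4 downbeat m3
bar 7: v0=D3 v1=B3 v2=D4 v3=D4 downbeat P8
bar 8: v0=E3 v1=E4 v2=G4 v3=G4 downbeat m3
  -> R5 @ bar 0 tick 0 v(0, 2): opens on m3
  -> R5 @ bar 0 tick 0 v(0, 3): opens on m3
  -> R2 @ bar 1 tick 0 v(0, 2): E3/G4 m3 -> C3/G3 P5 similar
  -> R2 @ bar 1 tick 0 v(1, 3): E4/G4 m3 -> E3/B3 P5 similar
  -> R4 @ bar 1 tick 0 v(0, 3): C3/B3 M7 untreated
  -> R3 @ bar 2 tick 0 v(2, 3): D4 above A3
  -> R4 @ bar 2 tick 0 v(0, 1): B2/C4 m2 untreated
  -> R4 @ bar 2 tick 0 v(0, 3): B2/A3 m7 untreated
  -> R3 @ bar 2 tick 1 v(2, 3): D4 above A3
  -> R3 @ bar 2 tick 2 v(2, 3): D4 above A3
  -> R3 @ bar 2 tick 3 v(2, 3): D4 above A3
  -> R3 @ bar 3 tick 0 v(1, 2): C4 above B3
  -> R4 @ bar 3 tick 0 v(0, 2): C3/B3 M7 untreated
  -> R4 @ bar 3 tick 0 v(0, 3): C3/B3 M7 untreated
  -> R3 @ bar 3 tick 1 v(1, 2): C4 above B3
  -> R3 @ bar 3 tick 2 v(1, 2): C4 above B3
  -> R3 @ bar 3 tick 3 v(1, 2): C4 above B3
  -> R2 @ bar 4 tick 0 v(0, 2): C3/B3 M7 -> A2/E3 P5 similar
  -> R2 @ bar 4 tick 0 v(1, 3): C4/B3 m2 -> C3/G3 P5 similar
  -> R4 @ bar 4 tick 0 v(0, 3): A2/G3 m7 untreated
  -> R2 @ bar 5 tick 0 v(1, 2): C3/E3 M3 -> D3/A3 P5 similar
  -> R3 @ bar 5 tick 0 v(2, 3): A3 above F3
  -> R4 @ bar 5 tick 0 v(0, 2): B2/A3 m7 untreated
  -> R4 @ bar 5 tick 0 v(0, 3): B2/F3 TT untreated
  -> R3 @ bar 5 tick 1 v(2, 3): A3 above F3
  -> R3 @ bar 5 tick 2 v(2, 3): A3 above F3
  -> R3 @ bar 5 tick 3 v(2, 3): A3 above F3
  -> R2 @ bar 6 tick 0 v(1, 3): D3/F3 m3 -> F3/F4 P8 similar
  -> R7 @ bar 7 tick 0 v(1,): F3->B3 leap 6st
  -> R8 @ bar 7 tick 0 v(0, 2): penult P8 not 3rd/6th
  -> R8 @ bar 7 tick 0 v(0, 3): penult P8 not 3rd/6th
  -> R1 @ bar 8 tick 0 v(2, 3): D4/D4 P1 -> G4/G4 P1 similar
  -> R2 @ bar 8 tick 0 v(0, 1): D3/B3 M6 -> E3/E4 P8 similar
  -> R6 @ bar 8 tick 3 v(0, 2): closes on m3
  -> R6 @ bar 8 tick 3 v(0, 3): closes on m3

(0, 0, R5, (0, 2))
(0, 0, R5, (0, 3))
(1, 0, R2, (0, 2))
(1, 0, R2, (1, 3))
(1, 0, R4, (0, 3))
(2, 0, R3, (2, 3))
(2, 0, R4, (0, 1))
(2, 0, R4, (0, 3))
(2, 1, R3, (2, 3))
(2, 2, R3, (2, 3))
(2, 3, R3, (2, 3))
(3, 0, R3, (1, 2))
(3, 0, R4, (0, 2))
(3, 0, R4, (0, 3))
(3, 1, R3, (1, 2))
(3, 2, R3, (1, 2))
(3, 3, R3, (1, 2))
(4, 0, R2, (0, 2))
(4, 0, R2, (1, 3))
(4, 0, R4, (0, 3))
(5, 0, R2, (1, 2))
(5, 0, R3, (2, 3))
(5, 0, R4, (0, 2))
(5, 0, R4, (0, 3))
(5, 1, R3, (2, 3))
(5, 2, R3, (2, 3))
(5, 3, R3, (2, 3))
(6, 0, R2, (1, 3))
(7, 0, R7, (1,))
(7, 0, R8, (0, 2))
(7, 0, R8, (0, 3))
(8, 0, R1, (2, 3))
(8, 0, R2, (0, 1))
(8, 3, R6, (0, 2))
(8, 3, R6, (0, 3))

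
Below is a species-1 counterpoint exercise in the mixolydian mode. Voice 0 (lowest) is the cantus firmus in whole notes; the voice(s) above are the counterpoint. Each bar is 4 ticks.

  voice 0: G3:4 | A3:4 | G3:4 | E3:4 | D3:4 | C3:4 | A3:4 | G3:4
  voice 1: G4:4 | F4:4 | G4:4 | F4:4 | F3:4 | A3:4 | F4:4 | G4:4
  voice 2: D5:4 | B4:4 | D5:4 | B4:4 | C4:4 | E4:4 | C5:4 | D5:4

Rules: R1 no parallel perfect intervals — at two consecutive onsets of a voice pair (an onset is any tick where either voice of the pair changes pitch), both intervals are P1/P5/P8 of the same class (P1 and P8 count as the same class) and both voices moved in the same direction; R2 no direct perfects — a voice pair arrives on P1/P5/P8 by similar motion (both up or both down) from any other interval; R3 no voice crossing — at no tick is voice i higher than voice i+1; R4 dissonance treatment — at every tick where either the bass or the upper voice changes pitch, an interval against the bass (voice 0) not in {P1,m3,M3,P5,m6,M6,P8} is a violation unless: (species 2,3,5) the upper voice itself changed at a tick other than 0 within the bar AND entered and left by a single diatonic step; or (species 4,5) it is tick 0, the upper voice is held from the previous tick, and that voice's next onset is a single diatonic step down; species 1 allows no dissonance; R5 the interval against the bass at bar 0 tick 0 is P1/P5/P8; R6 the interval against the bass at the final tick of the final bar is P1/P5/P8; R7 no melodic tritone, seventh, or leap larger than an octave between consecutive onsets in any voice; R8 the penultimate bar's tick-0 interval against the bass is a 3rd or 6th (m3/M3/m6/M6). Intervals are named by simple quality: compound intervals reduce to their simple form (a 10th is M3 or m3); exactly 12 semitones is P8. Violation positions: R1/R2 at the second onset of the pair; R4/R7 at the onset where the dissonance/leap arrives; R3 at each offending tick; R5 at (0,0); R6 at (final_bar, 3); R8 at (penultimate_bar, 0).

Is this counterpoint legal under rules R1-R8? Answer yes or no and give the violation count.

bar 0: v0=G3 v1=G4 v2=D5 (P5)
bar 1: v0=A3 v1=F4 v2=B4 (M2)
bar 2: v0=G3 v1=G4 v2=D5 (P5)
bar 3: v0=E3 v1=F4 v2=B4 (P5)
bar 4: v0=D3 v1=F3 v2=C4 (m7)
bar 5: v0=C3 v1=A3 v2=E4 (M3)
bar 6: v0=A3 v1=F4 v2=C5 (m3)
bar 7: v0=G3 v1=G4 v2=D5 (P5)
  R4 @ bar1.0: A3/B4 M2 untreated
  R2 @ bar2.0: F4/B4 TT -> G4/D5 P5 similar
  R1 @ bar3.0: G3/D5 P5 -> E3/B4 P5 similar
  R4 @ bar3.0: E3/F4 m2 untreated
  R2 @ bar4.0: F4/B4 TT -> F3/C4 P5 similar
  R4 @ bar4.0: D3/C4 m7 untreated
  R7 @ bar4.0: B4->C4 leap 11st
  R1 @ bar5.0: F3/C4 P5 -> A3/E4 P5 similar
  R1 @ bar6.0: A3/E4 P5 -> F4/C5 P5 similar
  R1 @ bar7.0: F4/C5 P5 -> G4/D5 P5 similar

No (10 violations)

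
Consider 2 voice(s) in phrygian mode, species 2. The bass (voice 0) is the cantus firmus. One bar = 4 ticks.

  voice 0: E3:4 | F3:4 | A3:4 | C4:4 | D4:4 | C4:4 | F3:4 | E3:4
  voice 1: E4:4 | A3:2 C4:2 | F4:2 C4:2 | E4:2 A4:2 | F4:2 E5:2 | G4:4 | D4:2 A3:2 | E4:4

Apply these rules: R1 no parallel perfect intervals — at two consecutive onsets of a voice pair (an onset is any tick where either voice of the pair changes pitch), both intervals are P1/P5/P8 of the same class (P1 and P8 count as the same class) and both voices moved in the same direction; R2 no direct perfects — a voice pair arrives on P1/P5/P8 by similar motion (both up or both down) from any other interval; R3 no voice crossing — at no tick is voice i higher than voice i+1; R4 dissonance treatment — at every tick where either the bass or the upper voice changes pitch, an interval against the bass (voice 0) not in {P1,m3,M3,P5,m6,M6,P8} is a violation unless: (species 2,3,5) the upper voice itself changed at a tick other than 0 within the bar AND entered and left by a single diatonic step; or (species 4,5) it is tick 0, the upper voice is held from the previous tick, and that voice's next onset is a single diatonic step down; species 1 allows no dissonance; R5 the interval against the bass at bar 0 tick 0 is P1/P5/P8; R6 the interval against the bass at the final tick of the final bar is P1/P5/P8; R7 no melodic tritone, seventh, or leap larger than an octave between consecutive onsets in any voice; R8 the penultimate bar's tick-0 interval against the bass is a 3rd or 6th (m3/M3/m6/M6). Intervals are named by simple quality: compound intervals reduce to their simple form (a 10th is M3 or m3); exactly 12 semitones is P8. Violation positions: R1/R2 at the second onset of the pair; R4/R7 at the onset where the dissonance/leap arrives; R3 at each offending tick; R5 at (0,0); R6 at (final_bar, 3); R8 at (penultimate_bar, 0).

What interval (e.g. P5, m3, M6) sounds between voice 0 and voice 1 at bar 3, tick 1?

voice 0=C4 voice 1=E4 -> M3

M3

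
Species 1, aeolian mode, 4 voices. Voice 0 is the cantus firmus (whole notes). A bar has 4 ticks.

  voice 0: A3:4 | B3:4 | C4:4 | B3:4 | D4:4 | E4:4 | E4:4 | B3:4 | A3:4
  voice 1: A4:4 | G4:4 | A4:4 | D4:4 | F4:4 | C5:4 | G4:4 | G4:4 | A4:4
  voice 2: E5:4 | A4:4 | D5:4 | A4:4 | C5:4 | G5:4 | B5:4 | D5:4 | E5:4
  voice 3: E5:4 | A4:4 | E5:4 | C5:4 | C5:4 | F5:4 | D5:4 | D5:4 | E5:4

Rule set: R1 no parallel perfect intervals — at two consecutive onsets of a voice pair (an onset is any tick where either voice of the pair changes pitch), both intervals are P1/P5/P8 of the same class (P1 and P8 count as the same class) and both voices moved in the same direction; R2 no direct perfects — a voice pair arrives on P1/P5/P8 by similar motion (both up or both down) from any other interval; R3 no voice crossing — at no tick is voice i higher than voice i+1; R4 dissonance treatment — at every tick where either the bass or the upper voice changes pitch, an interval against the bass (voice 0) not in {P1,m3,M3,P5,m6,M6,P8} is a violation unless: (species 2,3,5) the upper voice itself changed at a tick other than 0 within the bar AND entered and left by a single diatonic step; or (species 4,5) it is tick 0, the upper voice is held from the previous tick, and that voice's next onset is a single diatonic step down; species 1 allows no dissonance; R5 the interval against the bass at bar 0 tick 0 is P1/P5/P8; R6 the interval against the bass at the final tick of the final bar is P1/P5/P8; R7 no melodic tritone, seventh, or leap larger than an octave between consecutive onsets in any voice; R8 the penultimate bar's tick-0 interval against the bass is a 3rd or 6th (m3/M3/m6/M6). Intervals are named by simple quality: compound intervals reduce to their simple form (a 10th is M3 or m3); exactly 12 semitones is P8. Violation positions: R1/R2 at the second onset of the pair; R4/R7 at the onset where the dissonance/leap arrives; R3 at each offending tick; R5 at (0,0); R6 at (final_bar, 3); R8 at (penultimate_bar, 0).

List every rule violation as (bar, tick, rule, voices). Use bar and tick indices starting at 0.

(1, 0, R1, (2, 3))
(1, 0, R4, (0, 2))
(1, 0, R4, (0, 3))
(2, 0, R2, (1, 3))
(2, 0, R4, (0, 2))
(3, 0, R2, (1, 2))
(3, 0, R4, (0, 2))
(3, 0, R4, (0, 3))
(4, 0, R1, (1, 2))
(4, 0, R4, (0, 2))
(4, 0, R4, (0, 3))
(5, 0, R1, (1, 2))
(5, 0, R3, (2, 3))
(5, 0, R4, (0, 3))
(5, 1, R3, (2, 3))
(5, 2, R3, (2, 3))
(5, 3, R3, (2, 3))
(6, 0, R2, (1, 3))
(6, 0, R3, (2, 3))
(6, 0, R4, (0, 3))
(6, 1, R3, (2, 3))
(6, 2, R3, (2, 3))
(6, 3, R3, (2, 3))
(8, 0, R1, (1, 2))
(8, 0, R1, (1, 3))
(8, 0, R1, (2, 3))

bar 0: v0=A3 v1=A4 v2=E5 v3=E5 downbeat P5
bar 1: v0=B3 v1=G4 v2=A4 v3=A4 downbeat m7
bar 2: v0=C4 v1=A4 v2=D5 v3=E5 downbeat M3
bar 3: v0=B3 v1=D4 v2=A4 v3=C5 downbeat m2
bar 4: v0=D4 v1=F4 v2=C5 v3=C5 downbeat m7
bar 5: v0=E4 v1=C5 v2=G5 v3=F5 downbeat m2
bar 6: v0=E4 v1=G4 v2=B5 v3=D5 downbeat m7
bar 7: v0=B3 v1=G4 v2=D5 v3=D5 downbeat m3
bar 8: v0=A3 v1=A4 v2=E5 v3=E5 downbeat P5
  -> R1 @ bar 1 tick 0 v(2, 3): E5/E5 P1 -> A4/A4 P1 similar
  -> R4 @ bar 1 tick 0 v(0, 2): B3/A4 m7 untreated
  -> R4 @ bar 1 tick 0 v(0, 3): B3/A4 m7 untreated
  -> R2 @ bar 2 tick 0 v(1, 3): G4/A4 M2 -> A4/E5 P5 similar
  -> R4 @ bar 2 tick 0 v(0, 2): C4/D5 M2 untreated
  -> R2 @ bar 3 tick 0 v(1, 2): A4/D5 P4 -> D4/A4 P5 similar
  -> R4 @ bar 3 tick 0 v(0, 2): B3/A4 m7 untreated
  -> R4 @ bar 3 tick 0 v(0, 3): B3/C5 m2 untreated
  -> R1 @ bar 4 tick 0 v(1, 2): D4/A4 P5 -> F4/C5 P5 similar
  -> R4 @ bar 4 tick 0 v(0, 2): D4/C5 m7 untreated
  -> R4 @ bar 4 tick 0 v(0, 3): D4/C5 m7 untreated
  -> R1 @ bar 5 tick 0 v(1, 2): F4/C5 P5 -> C5/G5 P5 similar
  -> R3 @ bar 5 tick 0 v(2, 3): G5 above F5
  -> R4 @ bar 5 tick 0 v(0, 3): E4/F5 m2 untreated
  -> R3 @ bar 5 tick 1 v(2, 3): G5 above F5
  -> R3 @ bar 5 tick 2 v(2, 3): G5 above F5
  -> R3 @ bar 5 tick 3 v(2, 3): G5 above F5
  -> R2 @ bar 6 tick 0 v(1, 3): C5/F5 P4 -> G4/D5 P5 similar
  -> R3 @ bar 6 tick 0 v(2, 3): B5 above D5
  -> R4 @ bar 6 tick 0 v(0, 3): E4/D5 m7 untreated
  -> R3 @ bar 6 tick 1 v(2, 3): B5 above D5
  -> R3 @ bar 6 tick 2 v(2, 3): B5 above D5
  -> R3 @ bar 6 tick 3 v(2, 3): B5 above D5
  -> R1 @ bar 8 tick 0 v(1, 2): G4/D5 P5 -> A4/E5 P5 similar
  -> R1 @ bar 8 tick 0 v(1, 3): G4/D5 P5 -> A4/E5 P5 similar
  -> R1 @ bar 8 tick 0 v(2, 3): D5/D5 P1 -> E5/E5 P1 similar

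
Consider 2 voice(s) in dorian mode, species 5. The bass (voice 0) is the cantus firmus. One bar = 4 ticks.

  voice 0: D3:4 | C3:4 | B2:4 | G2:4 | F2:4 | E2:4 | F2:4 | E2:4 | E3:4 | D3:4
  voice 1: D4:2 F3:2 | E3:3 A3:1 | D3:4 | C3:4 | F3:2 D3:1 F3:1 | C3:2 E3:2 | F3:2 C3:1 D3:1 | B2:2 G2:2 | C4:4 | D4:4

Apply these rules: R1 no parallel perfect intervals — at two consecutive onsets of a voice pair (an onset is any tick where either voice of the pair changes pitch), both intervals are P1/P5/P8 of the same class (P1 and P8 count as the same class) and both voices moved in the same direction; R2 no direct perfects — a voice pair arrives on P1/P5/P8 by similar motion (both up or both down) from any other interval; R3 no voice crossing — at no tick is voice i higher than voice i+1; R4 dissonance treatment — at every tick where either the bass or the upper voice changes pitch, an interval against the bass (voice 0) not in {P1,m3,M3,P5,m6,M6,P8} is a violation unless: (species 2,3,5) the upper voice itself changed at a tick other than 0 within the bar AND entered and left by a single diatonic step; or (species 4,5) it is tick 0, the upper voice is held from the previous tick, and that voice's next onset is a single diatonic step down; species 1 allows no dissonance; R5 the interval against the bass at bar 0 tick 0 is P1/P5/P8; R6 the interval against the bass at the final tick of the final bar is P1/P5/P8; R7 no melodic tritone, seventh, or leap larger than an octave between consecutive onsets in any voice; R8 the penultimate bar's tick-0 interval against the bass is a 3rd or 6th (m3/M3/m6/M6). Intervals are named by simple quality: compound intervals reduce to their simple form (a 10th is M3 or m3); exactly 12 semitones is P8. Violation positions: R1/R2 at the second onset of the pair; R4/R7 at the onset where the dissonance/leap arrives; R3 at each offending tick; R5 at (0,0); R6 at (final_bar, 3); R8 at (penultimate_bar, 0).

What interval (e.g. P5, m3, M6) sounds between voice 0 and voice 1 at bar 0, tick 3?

voice 0=D3 voice 1=F3 -> m3

m3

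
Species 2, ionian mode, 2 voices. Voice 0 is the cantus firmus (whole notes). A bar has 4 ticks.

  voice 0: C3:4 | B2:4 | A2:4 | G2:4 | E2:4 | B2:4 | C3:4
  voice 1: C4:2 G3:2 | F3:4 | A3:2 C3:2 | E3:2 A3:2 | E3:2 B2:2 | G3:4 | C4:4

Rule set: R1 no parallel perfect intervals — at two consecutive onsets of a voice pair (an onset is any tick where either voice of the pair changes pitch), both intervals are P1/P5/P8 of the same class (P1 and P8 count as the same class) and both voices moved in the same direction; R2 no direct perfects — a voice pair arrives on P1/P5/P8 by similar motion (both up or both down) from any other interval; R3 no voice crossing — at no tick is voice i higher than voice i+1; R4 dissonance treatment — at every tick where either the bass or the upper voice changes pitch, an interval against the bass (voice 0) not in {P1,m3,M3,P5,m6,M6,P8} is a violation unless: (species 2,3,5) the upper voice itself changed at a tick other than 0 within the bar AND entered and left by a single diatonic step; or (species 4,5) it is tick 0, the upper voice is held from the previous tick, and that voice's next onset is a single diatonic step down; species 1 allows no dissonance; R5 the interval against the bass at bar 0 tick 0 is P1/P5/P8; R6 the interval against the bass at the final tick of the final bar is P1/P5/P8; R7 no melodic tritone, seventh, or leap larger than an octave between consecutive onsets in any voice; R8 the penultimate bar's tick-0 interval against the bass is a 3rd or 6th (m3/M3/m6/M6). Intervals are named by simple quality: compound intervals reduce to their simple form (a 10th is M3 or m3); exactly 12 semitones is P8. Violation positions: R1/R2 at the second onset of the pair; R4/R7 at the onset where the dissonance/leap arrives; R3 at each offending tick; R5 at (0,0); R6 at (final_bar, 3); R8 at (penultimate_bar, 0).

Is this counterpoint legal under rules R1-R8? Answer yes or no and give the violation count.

bar 0: v0=C3 v1=C4 (P8)
bar 1: v0=B2 v1=F3 (TT)
bar 2: v0=A2 v1=A3 (P8)
bar 3: v0=G2 v1=E3 (M6)
bar 4: v0=E2 v1=E3 (P8)
bar 5: v0=B2 v1=G3 (m6)
bar 6: v0=C3 v1=C4 (P8)
  R4 @ bar1.0: B2/F3 TT untreated
  R4 @ bar3.2: G2/A3 M2 untreated
  R2 @ bar4.0: G2/A3 M2 -> E2/E3 P8 similar
  R2 @ bar6.0: B2/G3 m6 -> C3/C4 P8 similar

No (4 violations)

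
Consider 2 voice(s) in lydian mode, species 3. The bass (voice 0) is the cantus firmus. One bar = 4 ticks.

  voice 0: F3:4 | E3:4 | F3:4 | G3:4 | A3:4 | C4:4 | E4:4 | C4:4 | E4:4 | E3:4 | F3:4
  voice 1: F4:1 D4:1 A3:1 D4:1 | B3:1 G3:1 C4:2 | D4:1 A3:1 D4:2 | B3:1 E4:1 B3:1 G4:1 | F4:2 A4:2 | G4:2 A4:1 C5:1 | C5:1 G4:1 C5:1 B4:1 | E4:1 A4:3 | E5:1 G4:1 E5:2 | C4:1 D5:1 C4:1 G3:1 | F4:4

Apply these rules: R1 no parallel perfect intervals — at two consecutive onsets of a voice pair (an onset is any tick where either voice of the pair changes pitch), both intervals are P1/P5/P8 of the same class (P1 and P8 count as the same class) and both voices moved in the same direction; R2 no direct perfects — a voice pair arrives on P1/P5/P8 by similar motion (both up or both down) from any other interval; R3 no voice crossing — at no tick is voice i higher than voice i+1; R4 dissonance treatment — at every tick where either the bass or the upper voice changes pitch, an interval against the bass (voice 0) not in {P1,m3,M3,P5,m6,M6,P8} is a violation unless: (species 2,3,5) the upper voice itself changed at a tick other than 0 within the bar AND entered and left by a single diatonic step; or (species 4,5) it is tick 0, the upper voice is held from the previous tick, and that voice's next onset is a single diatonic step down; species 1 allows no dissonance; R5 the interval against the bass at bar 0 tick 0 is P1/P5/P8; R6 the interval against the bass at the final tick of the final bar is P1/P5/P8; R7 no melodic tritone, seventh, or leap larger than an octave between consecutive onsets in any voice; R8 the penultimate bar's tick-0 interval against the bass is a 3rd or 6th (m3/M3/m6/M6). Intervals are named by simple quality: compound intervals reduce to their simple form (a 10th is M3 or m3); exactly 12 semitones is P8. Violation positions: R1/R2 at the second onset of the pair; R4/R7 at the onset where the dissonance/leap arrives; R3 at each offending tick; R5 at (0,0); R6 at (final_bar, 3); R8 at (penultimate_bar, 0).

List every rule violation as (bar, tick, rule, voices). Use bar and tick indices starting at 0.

bar 0: v0=F3 v1=F4 downbeat P8
bar 1: v0=E3 v1=B3 downbeat P5
bar 2: v0=F3 v1=D4 downbeat M6
bar 3: v0=G3 v1=B3 downbeat M3
bar 4: v0=A3 v1=F4 downbeat m6
bar 5: v0=C4 v1=G4 downbeat P5
bar 6: v0=E4 v1=C5 downbeat m6
bar 7: v0=C4 v1=E4 downbeat M3
bar 8: v0=E4 v1=E5 downbeat P8
bar 9: v0=E3 v1=C4 downbeat m6
bar 10: v0=F3 v1=F4 downbeat P8
  -> R2 @ bar 1 tick 0 v(0, 1): F3/D4 M6 -> E3/B3 P5 similar
  -> R2 @ bar 8 tick 0 v(0, 1): C4/A4 M6 -> E4/E5 P8 similar
  -> R7 @ bar 9 tick 0 v(1,): E5->C4 leap 16st
  -> R4 @ bar 9 tick 1 v(0, 1): E3/D5 m7 untreated
  -> R7 @ bar 9 tick 1 v(1,): C4->D5 leap 14st
  -> R7 @ bar 9 tick 2 v(1,): D5->C4 leap 14st
  -> R2 @ bar 10 tick 0 v(0, 1): E3/G3 m3 -> F3/F4 P8 similar
  -> R7 @ bar 10 tick 0 v(1,): G3->F4 leap 10st

(1, 0, R2, (0, 1))
(8, 0, R2, (0, 1))
(9, 0, R7, (1,))
(9, 1, R4, (0, 1))
(9, 1, R7, (1,))
(9, 2, R7, (1,))
(10, 0, R2, (0, 1))
(10, 0, R7, (1,))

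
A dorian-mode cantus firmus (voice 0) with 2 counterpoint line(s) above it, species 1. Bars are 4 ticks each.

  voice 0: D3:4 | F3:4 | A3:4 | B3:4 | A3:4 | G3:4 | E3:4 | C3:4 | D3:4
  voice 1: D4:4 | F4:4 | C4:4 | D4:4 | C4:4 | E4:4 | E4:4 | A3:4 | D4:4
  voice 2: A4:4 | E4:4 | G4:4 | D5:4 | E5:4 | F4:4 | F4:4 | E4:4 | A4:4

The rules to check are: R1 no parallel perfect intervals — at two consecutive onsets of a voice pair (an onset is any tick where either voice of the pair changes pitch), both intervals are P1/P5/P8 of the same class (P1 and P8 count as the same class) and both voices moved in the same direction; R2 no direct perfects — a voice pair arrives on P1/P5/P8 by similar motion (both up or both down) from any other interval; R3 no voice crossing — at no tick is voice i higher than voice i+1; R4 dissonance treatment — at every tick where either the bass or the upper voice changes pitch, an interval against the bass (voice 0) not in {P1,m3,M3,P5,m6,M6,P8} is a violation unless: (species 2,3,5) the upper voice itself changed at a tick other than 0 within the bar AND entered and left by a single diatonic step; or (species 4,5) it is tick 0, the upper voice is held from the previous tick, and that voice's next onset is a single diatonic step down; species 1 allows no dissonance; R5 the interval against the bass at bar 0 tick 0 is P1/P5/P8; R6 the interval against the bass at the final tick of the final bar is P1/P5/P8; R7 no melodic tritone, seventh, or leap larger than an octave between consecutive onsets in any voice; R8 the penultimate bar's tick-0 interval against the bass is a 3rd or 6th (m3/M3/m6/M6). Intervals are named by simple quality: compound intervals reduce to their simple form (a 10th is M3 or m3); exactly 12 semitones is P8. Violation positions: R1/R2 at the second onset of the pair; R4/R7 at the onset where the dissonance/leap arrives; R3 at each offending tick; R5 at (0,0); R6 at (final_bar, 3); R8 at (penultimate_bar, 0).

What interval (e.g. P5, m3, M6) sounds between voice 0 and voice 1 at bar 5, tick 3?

voice 0=G3 voice 1=E4 -> M6

M6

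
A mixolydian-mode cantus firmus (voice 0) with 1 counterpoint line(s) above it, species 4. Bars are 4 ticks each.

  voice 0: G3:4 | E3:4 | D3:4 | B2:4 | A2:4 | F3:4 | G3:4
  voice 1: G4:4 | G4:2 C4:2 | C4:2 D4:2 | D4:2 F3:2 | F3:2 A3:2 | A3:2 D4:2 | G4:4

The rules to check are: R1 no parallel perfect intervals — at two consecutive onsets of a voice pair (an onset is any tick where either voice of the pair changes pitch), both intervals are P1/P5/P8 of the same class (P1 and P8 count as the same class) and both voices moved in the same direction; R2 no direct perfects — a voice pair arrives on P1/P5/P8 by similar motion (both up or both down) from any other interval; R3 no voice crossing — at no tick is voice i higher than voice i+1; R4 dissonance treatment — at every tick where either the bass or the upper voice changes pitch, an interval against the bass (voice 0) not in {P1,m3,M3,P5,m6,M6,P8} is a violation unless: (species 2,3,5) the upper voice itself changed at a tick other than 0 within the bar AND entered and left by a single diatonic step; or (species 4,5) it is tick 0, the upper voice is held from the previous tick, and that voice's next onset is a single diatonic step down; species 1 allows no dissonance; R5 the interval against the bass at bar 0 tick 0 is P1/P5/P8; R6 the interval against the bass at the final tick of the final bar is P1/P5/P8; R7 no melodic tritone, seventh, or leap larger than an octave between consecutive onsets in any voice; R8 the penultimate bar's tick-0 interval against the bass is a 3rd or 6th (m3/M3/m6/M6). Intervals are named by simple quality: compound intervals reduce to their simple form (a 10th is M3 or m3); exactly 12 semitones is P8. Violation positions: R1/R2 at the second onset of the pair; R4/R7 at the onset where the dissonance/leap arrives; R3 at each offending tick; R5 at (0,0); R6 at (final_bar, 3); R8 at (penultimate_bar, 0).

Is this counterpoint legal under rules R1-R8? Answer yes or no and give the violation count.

No (3 violations)

bar 0: v0=G3 v1=G4 (P8)
bar 1: v0=E3 v1=G4 (m3)
bar 2: v0=D3 v1=C4 (m7)
bar 3: v0=B2 v1=D4 (m3)
bar 4: v0=A2 v1=F3 (m6)
bar 5: v0=F3 v1=A3 (M3)
bar 6: v0=G3 v1=G4 (P8)
  R4 @ bar2.0: D3/C4 m7 untreated
  R4 @ bar3.2: B2/F3 TT untreated
  R2 @ bar6.0: F3/D4 M6 -> G3/G4 P8 similar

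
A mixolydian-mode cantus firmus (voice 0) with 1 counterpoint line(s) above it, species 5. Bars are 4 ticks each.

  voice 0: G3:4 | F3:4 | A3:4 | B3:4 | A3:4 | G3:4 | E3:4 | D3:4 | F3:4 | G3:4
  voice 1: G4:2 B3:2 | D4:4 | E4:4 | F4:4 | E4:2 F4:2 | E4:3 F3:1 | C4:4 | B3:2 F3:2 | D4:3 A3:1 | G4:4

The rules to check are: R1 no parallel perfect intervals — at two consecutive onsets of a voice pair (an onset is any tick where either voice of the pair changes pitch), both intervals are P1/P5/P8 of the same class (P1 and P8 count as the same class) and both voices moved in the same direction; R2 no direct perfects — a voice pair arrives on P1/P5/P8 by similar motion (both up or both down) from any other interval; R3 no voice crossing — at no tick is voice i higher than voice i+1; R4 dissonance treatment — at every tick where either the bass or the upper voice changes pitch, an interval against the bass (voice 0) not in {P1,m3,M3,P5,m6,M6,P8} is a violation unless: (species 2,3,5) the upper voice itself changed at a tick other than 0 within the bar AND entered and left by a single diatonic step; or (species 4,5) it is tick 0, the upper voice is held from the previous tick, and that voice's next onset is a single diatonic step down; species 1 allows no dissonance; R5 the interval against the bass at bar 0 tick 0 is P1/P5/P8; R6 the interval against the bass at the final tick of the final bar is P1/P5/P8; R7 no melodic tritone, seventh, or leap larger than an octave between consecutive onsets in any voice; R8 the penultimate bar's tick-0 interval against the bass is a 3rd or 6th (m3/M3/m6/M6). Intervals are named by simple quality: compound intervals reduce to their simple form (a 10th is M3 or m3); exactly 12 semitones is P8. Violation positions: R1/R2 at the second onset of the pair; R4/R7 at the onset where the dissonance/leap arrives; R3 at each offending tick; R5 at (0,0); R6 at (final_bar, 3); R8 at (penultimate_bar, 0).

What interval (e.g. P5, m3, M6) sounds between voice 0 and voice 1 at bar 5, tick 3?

voice 0=G3 voice 1=F3 -> M2

M2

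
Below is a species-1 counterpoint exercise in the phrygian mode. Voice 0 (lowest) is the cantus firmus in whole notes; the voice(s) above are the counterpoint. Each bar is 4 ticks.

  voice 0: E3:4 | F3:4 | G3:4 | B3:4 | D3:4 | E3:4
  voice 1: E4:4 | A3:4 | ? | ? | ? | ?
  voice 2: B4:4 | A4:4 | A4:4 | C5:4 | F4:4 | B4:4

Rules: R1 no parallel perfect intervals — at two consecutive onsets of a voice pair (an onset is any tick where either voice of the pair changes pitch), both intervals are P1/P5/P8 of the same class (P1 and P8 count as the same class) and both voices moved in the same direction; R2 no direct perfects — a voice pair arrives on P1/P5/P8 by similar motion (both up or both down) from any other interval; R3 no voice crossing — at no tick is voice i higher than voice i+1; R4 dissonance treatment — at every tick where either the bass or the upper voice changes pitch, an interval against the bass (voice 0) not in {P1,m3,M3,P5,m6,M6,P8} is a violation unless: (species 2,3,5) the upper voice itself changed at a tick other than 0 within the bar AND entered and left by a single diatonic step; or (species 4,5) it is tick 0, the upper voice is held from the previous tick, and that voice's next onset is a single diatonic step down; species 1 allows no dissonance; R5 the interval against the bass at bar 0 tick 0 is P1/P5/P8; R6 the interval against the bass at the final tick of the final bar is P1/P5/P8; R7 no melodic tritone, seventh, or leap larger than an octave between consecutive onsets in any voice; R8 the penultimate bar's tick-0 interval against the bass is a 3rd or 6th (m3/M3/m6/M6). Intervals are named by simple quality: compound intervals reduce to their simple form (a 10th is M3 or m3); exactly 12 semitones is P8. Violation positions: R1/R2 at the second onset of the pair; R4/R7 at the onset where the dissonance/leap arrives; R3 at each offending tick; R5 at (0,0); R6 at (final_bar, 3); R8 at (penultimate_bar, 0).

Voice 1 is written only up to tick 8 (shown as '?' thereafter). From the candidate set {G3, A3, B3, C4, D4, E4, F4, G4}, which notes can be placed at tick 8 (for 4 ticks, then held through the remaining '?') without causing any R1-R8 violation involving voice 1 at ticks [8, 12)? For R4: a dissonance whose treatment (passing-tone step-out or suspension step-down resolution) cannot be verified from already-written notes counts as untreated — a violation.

{B3, E4, G3}

G3: legal
A3: violates R4
B3: legal
C4: violates R4
D4: violates R2
E4: legal
F4: violates R4
G4: violates R2,R7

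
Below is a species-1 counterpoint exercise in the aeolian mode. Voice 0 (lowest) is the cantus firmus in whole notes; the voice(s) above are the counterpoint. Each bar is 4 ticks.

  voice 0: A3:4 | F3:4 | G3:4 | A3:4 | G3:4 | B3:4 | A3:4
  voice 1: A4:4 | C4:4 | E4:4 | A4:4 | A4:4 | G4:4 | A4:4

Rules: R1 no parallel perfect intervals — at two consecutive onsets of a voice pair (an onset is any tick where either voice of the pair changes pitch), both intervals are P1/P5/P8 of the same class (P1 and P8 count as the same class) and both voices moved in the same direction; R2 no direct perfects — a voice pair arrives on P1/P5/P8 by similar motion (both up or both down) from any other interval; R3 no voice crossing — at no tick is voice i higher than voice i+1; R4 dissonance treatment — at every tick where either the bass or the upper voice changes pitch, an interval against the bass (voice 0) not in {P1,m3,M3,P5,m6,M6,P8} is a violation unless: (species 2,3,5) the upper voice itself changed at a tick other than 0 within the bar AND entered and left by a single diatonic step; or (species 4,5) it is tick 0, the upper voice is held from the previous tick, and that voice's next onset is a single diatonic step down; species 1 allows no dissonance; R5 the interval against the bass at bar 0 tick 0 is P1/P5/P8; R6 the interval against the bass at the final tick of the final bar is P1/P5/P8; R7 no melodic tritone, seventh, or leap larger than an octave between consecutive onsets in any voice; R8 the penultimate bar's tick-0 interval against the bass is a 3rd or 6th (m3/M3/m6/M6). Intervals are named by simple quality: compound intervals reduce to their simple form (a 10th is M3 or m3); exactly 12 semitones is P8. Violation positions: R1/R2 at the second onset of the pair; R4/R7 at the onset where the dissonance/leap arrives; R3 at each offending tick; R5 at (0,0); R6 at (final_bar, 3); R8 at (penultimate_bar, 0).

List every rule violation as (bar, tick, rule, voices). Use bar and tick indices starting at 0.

(1, 0, R2, (0, 1))
(3, 0, R2, (0, 1))
(4, 0, R4, (0, 1))

bar 0: v0=A3 v1=A4 downbeat P8
bar 1: v0=F3 v1=C4 downbeat P5
bar 2: v0=G3 v1=E4 downbeat M6
bar 3: v0=A3 v1=A4 downbeat P8
bar 4: v0=G3 v1=A4 downbeat M2
bar 5: v0=B3 v1=G4 downbeat m6
bar 6: v0=A3 v1=A4 downbeat P8
  -> R2 @ bar 1 tick 0 v(0, 1): A3/A4 P8 -> F3/C4 P5 similar
  -> R2 @ bar 3 tick 0 v(0, 1): G3/E4 M6 -> A3/A4 P8 similar
  -> R4 @ bar 4 tick 0 v(0, 1): G3/A4 M2 untreated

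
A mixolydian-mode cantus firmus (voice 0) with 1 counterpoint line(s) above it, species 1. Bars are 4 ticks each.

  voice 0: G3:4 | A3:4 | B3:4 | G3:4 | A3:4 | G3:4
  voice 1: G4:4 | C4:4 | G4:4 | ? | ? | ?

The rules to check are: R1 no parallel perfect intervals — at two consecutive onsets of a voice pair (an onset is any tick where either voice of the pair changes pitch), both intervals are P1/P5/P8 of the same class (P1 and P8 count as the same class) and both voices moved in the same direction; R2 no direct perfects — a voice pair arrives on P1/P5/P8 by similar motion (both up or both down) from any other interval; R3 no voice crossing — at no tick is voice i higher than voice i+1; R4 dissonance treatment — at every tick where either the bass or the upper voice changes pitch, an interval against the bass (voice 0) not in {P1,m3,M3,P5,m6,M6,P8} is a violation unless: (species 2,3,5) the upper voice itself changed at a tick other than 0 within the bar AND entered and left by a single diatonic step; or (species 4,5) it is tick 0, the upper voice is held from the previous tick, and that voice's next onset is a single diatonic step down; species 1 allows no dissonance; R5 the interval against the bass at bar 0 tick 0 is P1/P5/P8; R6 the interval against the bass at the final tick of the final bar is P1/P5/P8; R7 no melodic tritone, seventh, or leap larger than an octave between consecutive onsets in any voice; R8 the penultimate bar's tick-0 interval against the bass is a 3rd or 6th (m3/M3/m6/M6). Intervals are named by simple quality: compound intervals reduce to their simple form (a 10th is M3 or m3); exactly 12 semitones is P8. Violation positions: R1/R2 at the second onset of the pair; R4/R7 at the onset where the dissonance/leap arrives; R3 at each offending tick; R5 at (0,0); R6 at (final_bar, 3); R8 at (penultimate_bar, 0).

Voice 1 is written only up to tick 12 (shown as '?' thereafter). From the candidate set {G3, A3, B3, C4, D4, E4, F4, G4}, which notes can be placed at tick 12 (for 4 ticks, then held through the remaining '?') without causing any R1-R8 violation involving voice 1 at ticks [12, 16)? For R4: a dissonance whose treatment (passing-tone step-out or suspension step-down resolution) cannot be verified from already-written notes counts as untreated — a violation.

G3: violates R2
A3: violates R4,R7
B3: legal
C4: violates R4
D4: violates R2
E4: legal
F4: violates R4
G4: legal

{B3, E4, G4}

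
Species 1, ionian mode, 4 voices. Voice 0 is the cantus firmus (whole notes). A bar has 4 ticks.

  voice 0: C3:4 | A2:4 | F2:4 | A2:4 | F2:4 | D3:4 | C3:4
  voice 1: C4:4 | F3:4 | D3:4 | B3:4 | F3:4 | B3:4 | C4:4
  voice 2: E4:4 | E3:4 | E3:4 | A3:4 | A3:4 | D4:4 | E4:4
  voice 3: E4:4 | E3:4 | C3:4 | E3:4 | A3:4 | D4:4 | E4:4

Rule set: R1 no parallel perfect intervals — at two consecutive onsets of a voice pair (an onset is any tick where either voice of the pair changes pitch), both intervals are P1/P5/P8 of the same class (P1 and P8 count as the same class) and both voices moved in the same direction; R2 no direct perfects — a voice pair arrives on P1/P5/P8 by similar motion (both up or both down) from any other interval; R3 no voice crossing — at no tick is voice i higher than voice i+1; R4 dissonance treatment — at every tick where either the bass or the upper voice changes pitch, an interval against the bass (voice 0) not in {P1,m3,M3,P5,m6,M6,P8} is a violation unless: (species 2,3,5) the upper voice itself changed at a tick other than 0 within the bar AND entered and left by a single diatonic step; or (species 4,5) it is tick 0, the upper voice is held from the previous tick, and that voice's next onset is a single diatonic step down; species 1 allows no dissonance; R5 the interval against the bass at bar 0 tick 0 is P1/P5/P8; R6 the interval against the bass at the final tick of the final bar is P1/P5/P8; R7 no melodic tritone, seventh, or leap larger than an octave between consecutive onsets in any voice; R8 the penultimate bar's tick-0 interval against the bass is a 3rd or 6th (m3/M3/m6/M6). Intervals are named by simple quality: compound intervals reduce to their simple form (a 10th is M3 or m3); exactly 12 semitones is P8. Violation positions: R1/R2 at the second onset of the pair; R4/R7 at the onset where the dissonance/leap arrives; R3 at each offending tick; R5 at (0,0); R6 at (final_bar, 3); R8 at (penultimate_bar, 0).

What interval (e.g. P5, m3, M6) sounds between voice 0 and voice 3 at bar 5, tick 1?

voice 0=D3 voice 3=D4 -> P8

P8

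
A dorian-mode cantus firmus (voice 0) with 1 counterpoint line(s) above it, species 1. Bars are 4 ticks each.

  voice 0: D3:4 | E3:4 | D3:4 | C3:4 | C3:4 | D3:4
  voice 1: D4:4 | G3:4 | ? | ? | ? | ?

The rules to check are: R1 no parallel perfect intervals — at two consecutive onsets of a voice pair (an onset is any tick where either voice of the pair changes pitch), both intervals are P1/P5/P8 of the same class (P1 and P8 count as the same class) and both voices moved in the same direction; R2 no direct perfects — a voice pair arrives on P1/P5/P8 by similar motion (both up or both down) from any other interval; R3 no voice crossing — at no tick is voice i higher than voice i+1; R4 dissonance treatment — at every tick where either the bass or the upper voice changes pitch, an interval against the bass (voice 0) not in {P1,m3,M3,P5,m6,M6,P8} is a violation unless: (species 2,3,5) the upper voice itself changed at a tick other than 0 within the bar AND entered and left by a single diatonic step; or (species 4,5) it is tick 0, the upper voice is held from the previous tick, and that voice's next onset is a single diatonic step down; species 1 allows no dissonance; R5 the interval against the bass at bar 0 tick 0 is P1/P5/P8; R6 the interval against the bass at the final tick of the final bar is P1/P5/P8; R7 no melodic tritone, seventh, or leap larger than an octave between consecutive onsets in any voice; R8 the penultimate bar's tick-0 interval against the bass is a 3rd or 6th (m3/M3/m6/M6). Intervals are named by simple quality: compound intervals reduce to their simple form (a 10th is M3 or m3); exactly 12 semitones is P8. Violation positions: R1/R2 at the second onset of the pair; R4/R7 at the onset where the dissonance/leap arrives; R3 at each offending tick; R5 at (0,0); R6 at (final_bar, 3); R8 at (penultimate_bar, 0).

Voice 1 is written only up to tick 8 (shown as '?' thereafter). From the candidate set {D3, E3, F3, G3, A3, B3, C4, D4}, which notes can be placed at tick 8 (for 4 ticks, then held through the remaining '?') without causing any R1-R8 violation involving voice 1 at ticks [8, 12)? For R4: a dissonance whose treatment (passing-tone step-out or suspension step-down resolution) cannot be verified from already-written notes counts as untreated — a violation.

{A3, B3, D4, F3}

D3: violates R2
E3: violates R4
F3: legal
G3: violates R4
A3: legal
B3: legal
C4: violates R4
D4: legal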